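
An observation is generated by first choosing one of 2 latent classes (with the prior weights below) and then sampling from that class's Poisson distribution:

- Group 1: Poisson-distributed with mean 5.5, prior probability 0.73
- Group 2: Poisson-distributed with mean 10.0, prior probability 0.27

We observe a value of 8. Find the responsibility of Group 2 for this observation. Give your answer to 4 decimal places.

Posterior ∝ prior × likelihood, so P(k | x) ∝ π_k f_k(x); normalise over all components.
Evaluate each component's likelihood at the observed value:
  L_1 = e^(−5.5)·5.5^8/8! = 0.0848714
  L_2 = e^(−10.0)·10.0^8/8! = 0.112599
Prior × likelihood for each component:
  π_1·L_1 = 0.73 × 0.0848714 = 0.0619561
  π_2·L_2 = 0.27 × 0.112599 = 0.0304017
Denominator: 0.0619561 + 0.0304017 = 0.0923579
P(Group 2 | data) = 0.0304017 / 0.0923579 ≈ 0.3292

0.3292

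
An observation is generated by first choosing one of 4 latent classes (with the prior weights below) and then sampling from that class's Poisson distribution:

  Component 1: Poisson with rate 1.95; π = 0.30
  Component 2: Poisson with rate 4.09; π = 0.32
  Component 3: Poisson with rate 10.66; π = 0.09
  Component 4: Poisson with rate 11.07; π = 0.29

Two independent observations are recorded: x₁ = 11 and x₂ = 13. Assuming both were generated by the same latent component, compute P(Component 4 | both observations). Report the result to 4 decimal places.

By Bayes' theorem, P(k | x) = P(Z=k) f_k(x) / Σ_j P(Z=j) f_j(x).
Since both observations come from the same component, the likelihood for component k is f_k(x₁)·f_k(x₂).
  L_1 = [e^(−1.95)·1.95^11/11! = 5.52524e-06] × [1.34678e-07] = 7.44125e-13
  L_2 = [e^(−4.09)·4.09^11/11! = 0.00224665] × [0.000240912] = 5.41246e-07
  L_3 = [e^(−10.66)·10.66^11/11! = 0.118739] × [0.0864936] = 0.0102702
  L_4 = [e^(−11.07)·11.07^11/11! = 0.119352] × [0.093756] = 0.0111899
Multiply by the mixture weights:
  P(Z=1)·L_1 = 0.30 × 7.44125e-13 = 2.23238e-13
  P(Z=2)·L_2 = 0.32 × 5.41246e-07 = 1.73199e-07
  P(Z=3)·L_3 = 0.09 × 0.0102702 = 0.000924317
  P(Z=4)·L_4 = 0.29 × 0.0111899 = 0.00324508
Normaliser: 2.23238e-13 + 1.73199e-07 + 0.000924317 + 0.00324508 = 0.00416957
So the posterior for Component 4 is 0.00324508 / 0.00416957 ≈ 0.7783.

0.7783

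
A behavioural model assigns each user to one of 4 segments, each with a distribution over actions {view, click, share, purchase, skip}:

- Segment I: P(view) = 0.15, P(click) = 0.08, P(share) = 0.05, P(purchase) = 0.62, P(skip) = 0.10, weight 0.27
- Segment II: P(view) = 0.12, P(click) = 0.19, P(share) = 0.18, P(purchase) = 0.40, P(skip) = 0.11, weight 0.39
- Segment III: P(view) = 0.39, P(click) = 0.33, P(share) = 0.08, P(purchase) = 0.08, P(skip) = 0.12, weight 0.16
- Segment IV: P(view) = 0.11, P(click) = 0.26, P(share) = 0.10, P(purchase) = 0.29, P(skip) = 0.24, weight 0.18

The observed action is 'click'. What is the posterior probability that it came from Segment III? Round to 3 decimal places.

By Bayes' theorem, P(k | x) = P(Z=k) f_k(x) / Σ_j P(Z=j) f_j(x).
Component likelihoods at x = 'click':
  p_I = P(click | comp) = 0.08
  p_II = P(click | comp) = 0.19
  p_III = P(click | comp) = 0.33
  p_IV = P(click | comp) = 0.26
Weight by the priors:
  P(Z=I)·p_I = 0.27 × 0.08 = 0.0216
  P(Z=II)·p_II = 0.39 × 0.19 = 0.0741
  P(Z=III)·p_III = 0.16 × 0.33 = 0.0528
  P(Z=IV)·p_IV = 0.18 × 0.26 = 0.0468
Marginal: 0.0216 + 0.0741 + 0.0528 + 0.0468 = 0.1953
Responsibility of Segment III: 0.0528 / 0.1953 ≈ 0.270

0.270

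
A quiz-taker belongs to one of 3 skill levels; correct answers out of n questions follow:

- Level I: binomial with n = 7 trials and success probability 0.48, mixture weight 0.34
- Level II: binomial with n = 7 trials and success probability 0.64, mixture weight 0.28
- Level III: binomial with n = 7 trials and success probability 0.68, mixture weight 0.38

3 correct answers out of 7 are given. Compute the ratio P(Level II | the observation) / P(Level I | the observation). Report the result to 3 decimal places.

Since P(k|x) ∝ π_k f_k(x), the posterior odds are π_i f_i(x) / (π_j f_j(x)).
Binomial probabilities:
  p_I = C(7,3)·0.48^3·0.52^4 = 35·0.110592·0.0731162 = 0.283012
  p_II = C(7,3)·0.64^3·0.36^4 = 35·0.262144·0.0167962 = 0.154105
  p_III = C(7,3)·0.68^3·0.32^4 = 35·0.314432·0.0104858 = 0.115397
Odds = (0.28/0.34) × (0.154105/0.283012) = 0.823529 × 0.544519 ≈ 0.448

0.448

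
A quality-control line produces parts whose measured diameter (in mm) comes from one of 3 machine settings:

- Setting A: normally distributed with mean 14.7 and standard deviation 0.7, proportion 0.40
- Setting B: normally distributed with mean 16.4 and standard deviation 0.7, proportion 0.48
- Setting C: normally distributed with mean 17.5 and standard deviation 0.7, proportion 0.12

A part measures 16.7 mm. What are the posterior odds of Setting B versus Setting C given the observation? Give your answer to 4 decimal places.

The posterior odds equal the prior odds times the likelihood ratio: (π_i/π_j)·(f_i(x)/f_j(x)).
Evaluate each component's likelihood at the observed value:
  f_A = (1/(0.7·√(2π)))·exp(−(16.7−14.7)²/(2·0.7²)) = 0.569918·exp(-4.08163) = 0.00962014
  f_B = (1/(0.7·√(2π)))·exp(−(16.7−16.4)²/(2·0.7²)) = 0.569918·exp(-0.09184) = 0.51991
  f_C = (1/(0.7·√(2π)))·exp(−(16.7−17.5)²/(2·0.7²)) = 0.569918·exp(-0.65306) = 0.296614
Posterior odds = (π_B·f_B) / (π_C·f_C) = (0.48·0.51991) / (0.12·0.296614) = 0.249557 / 0.0355936 ≈ 7.0113

7.0113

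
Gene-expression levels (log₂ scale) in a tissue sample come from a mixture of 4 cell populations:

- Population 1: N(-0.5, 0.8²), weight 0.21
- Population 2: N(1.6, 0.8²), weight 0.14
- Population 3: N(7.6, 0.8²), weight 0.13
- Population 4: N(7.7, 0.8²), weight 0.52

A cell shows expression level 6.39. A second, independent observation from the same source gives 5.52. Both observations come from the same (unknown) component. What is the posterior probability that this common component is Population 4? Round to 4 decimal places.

P(component k | x) = P(Z=k)·f_k(x) / marginal(x), where marginal(x) = Σ_j P(Z=j)·f_j(x).
Since both observations come from the same component, the likelihood for component k is f_k(x₁)·f_k(x₂).
  p_1 = [(1/(0.8·√(2π)))·exp(−(6.39−-0.5)²/(2·0.8²)) = 0.498678·exp(-37.08758) = 3.89843e-17] × [2.52187e-13] = 9.83131e-30
  p_2 = [(1/(0.8·√(2π)))·exp(−(6.39−1.6)²/(2·0.8²)) = 0.498678·exp(-17.92508) = 8.18573e-09] × [3.0487e-06] = 2.49559e-14
  p_3 = [(1/(0.8·√(2π)))·exp(−(6.39−7.6)²/(2·0.8²)) = 0.498678·exp(-1.14383) = 0.158877] × [0.0169787] = 0.00269753
  p_4 = [(1/(0.8·√(2π)))·exp(−(6.39−7.7)²/(2·0.8²)) = 0.498678·exp(-1.34070) = 0.130485] × [0.0121721] = 0.00158828
Prior × likelihood for each component:
  P(Z=1)·p_1 = 0.21 × 9.83131e-30 = 2.06458e-30
  P(Z=2)·p_2 = 0.14 × 2.49559e-14 = 3.49382e-15
  P(Z=3)·p_3 = 0.13 × 0.00269753 = 0.000350679
  P(Z=4)·p_4 = 0.52 × 0.00158828 = 0.000825904
Sum: 2.06458e-30 + 3.49382e-15 + 0.000350679 + 0.000825904 = 0.00117658
P(Population 4 | x₁, x₂) = 0.000825904 / 0.00117658 ≈ 0.7020

0.7020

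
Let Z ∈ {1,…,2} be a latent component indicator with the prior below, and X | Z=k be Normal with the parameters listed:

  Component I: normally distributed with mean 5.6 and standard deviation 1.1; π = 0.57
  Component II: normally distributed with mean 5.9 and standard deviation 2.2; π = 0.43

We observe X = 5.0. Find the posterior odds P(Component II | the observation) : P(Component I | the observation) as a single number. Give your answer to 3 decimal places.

0.403

The posterior odds equal the prior odds times the likelihood ratio: (P(Z=i)/P(Z=j))·(f_i(x)/f_j(x)).
Evaluate each component's likelihood at the observed value:
  f_I = (1/(1.1·√(2π)))·exp(−(5.0−5.6)²/(2·1.1²)) = 0.362675·exp(-0.14876) = 0.312544
  f_II = (1/(2.2·√(2π)))·exp(−(5.0−5.9)²/(2·2.2²)) = 0.181337·exp(-0.08368) = 0.166781
0.0717158 / 0.17815 ≈ 0.403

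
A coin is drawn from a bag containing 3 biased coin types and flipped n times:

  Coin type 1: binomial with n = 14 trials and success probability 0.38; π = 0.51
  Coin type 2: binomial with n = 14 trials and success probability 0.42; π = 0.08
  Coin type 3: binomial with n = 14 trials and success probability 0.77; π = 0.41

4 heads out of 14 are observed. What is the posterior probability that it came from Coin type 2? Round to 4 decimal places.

0.1072

Posterior ∝ prior × likelihood, so P(k | x) ∝ w_k f_k(x); normalise over all components.
Binomial probabilities:
  f_1 = 0.17518
  f_2 = 0.134187
  f_3 = 0.000145772
Unnormalised posteriors:
  w_1·f_1 = 0.51 × 0.17518 = 0.089342
  w_2·f_2 = 0.08 × 0.134187 = 0.010735
  w_3·f_3 = 0.41 × 0.000145772 = 5.97667e-05
Marginal: 0.089342 + 0.010735 + 5.97667e-05 = 0.100137
P(Coin type 2 | the observation) = 0.010735 / 0.100137 ≈ 0.1072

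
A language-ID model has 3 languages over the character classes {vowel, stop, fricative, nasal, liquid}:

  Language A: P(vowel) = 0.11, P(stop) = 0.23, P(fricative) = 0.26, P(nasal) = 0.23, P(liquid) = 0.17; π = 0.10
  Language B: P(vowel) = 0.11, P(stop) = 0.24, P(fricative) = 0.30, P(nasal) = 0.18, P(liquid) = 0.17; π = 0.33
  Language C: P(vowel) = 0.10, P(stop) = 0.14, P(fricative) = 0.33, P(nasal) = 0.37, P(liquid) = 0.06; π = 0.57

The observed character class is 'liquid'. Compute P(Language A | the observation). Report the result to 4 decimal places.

0.1584

P(component k | x) = π_k·f_k(x) / marginal(x), where marginal(x) = Σ_j π_j·f_j(x).
Evaluate each component's likelihood at the observed value:
  L_A = P(liquid | comp) = 0.17
  L_B = P(liquid | comp) = 0.17
  L_C = P(liquid | comp) = 0.06
Weight by the priors:
  π_A·L_A = 0.10 × 0.17 = 0.017
  π_B·L_B = 0.33 × 0.17 = 0.0561
  π_C·L_C = 0.57 × 0.06 = 0.0342
Evidence: 0.017 + 0.0561 + 0.0342 = 0.1073
So the posterior for Language A is 0.017 / 0.1073 ≈ 0.1584.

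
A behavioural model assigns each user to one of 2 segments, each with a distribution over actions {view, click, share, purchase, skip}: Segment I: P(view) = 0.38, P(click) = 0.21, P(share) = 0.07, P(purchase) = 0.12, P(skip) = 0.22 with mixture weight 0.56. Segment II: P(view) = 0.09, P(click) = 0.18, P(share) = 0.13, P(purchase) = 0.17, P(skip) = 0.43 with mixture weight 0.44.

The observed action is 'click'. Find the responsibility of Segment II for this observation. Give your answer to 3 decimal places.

0.402

The responsibility of component k is P(Z=k) f_k(x) divided by Σ_j P(Z=j) f_j(x).
Component likelihoods at x = 'click':
  L_I = P(click | comp) = 0.21
  L_II = P(click | comp) = 0.18
Prior × likelihood for each component:
  P(Z=I)·L_I = 0.56 × 0.21 = 0.1176
  P(Z=II)·L_II = 0.44 × 0.18 = 0.0792
Marginal: 0.1176 + 0.0792 = 0.1968
P(Segment II | 'click') = 0.0792 / 0.1968 ≈ 0.402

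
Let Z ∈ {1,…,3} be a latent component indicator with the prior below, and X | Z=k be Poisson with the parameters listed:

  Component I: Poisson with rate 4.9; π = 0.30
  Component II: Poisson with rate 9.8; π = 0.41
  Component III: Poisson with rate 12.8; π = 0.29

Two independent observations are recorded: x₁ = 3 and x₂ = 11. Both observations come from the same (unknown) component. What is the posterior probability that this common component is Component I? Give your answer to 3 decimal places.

0.429

Posterior ∝ prior × likelihood, so P(k | x) ∝ w_k f_k(x); normalise over all components.
Since both observations come from the same component, the likelihood for component k is f_k(x₁)·f_k(x₂).
  p_I = [e^(−4.9)·4.9^3/3! = 0.146014] × [0.00729387] = 0.00106501
  p_II = [e^(−9.8)·9.8^3/3! = 0.00869843] × [0.111236] = 0.000967579
  p_III = [e^(−12.8)·12.8^3/3! = 0.00096496] × [0.104516] = 0.000100854
Prior × likelihood for each component:
  w_I·p_I = 0.30 × 0.00106501 = 0.000319502
  w_II·p_II = 0.41 × 0.000967579 = 0.000396707
  w_III·p_III = 0.29 × 0.000100854 = 2.92477e-05
Marginal: 0.000319502 + 0.000396707 + 2.92477e-05 = 0.000745457
P(Component I | x) = 0.000319502 / 0.000745457 ≈ 0.429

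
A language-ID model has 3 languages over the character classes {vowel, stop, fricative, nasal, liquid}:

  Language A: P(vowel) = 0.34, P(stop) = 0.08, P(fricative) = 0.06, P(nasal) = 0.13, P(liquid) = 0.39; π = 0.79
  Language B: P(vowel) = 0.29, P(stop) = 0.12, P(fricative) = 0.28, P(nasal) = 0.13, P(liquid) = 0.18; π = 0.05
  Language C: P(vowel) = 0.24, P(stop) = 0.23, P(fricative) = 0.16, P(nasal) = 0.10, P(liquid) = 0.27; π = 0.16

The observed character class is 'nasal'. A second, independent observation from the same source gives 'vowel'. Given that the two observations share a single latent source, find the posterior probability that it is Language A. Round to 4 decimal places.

The responsibility of component k is π_k f_k(x) divided by Σ_j π_j f_j(x).
Since both observations come from the same component, the likelihood for component k is f_k(x₁)·f_k(x₂).
  L_A = [0.13] × [0.34] = 0.0442
  L_B = [0.13] × [0.29] = 0.0377
  L_C = [0.1] × [0.24] = 0.024
Multiply by the mixture weights:
  π_A·L_A = 0.79 × 0.0442 = 0.034918
  π_B·L_B = 0.05 × 0.0377 = 0.001885
  π_C·L_C = 0.16 × 0.024 = 0.00384
Sum: 0.034918 + 0.001885 + 0.00384 = 0.040643
P(Language A | data) = 0.034918 / 0.040643 ≈ 0.8591

0.8591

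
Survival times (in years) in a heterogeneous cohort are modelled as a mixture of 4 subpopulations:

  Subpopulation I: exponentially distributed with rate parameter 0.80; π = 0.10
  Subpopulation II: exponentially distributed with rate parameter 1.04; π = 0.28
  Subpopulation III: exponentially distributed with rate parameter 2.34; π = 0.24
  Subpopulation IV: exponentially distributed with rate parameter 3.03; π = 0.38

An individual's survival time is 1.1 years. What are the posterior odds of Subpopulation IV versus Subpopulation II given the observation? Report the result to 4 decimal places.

Since P(k|x) ∝ P(Z=k) f_k(x), the posterior odds are P(Z=i) f_i(x) / (P(Z=j) f_j(x)).
Component likelihoods at x = 1.1 years:
  p_I = 0.80·e^(−0.80·1.1) = 0.80·e^(−0.8800) = 0.331826
  p_II = 1.04·e^(−1.04·1.1) = 1.04·e^(−1.1440) = 0.331284
  p_III = 2.34·e^(−2.34·1.1) = 2.34·e^(−2.5740) = 0.178378
  p_IV = 3.03·e^(−3.03·1.1) = 3.03·e^(−3.3330) = 0.108128
Odds = (0.38/0.28) × (0.108128/0.331284) = 1.35714 × 0.326391 ≈ 0.4430

0.4430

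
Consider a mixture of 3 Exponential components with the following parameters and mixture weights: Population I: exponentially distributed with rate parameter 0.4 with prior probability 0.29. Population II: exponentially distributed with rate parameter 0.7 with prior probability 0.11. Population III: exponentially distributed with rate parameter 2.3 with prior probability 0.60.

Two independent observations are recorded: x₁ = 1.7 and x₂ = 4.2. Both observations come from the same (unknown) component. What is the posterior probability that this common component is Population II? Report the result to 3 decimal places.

0.165

Apply Bayes' rule: the posterior for each component is proportional to its prior times its likelihood at x.
Since both observations come from the same component, the likelihood for component k is f_k(x₁)·f_k(x₂).
  L_I = [0.202647] × [0.0745496] = 0.0151072
  L_II = [0.212955] × [0.037006] = 0.00788061
  L_III = [0.0460932] × [0.000146704] = 6.76207e-06
Multiply by the mixture weights:
  P(Z=I)·L_I = 0.29 × 0.0151072 = 0.0043811
  P(Z=II)·L_II = 0.11 × 0.00788061 = 0.000866867
  P(Z=III)·L_III = 0.60 × 6.76207e-06 = 4.05724e-06
Marginal: 0.0043811 + 0.000866867 + 4.05724e-06 = 0.00525202
P(Population II | x) = 0.000866867 / 0.00525202 ≈ 0.165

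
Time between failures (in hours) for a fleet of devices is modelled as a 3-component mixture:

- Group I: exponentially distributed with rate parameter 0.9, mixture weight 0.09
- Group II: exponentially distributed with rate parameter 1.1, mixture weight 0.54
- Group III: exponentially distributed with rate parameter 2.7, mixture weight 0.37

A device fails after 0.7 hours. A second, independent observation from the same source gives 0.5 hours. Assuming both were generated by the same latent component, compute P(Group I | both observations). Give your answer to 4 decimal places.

Apply Bayes' rule: the posterior for each component is proportional to its prior times its likelihood at x.
Since both observations come from the same component, the likelihood for component k is f_k(x₁)·f_k(x₂).
  L_I = [0.479333] × [0.573865] = 0.275072
  L_II = [0.509314] × [0.634645] = 0.323234
  L_III = [0.407894] × [0.699949] = 0.285505
Multiply by the mixture weights:
  π_I·L_I = 0.09 × 0.275072 = 0.0247565
  π_II·L_II = 0.54 × 0.323234 = 0.174546
  π_III·L_III = 0.37 × 0.285505 = 0.105637
Normaliser: 0.0247565 + 0.174546 + 0.105637 = 0.304939
Responsibility of Group I: 0.0247565 / 0.304939 ≈ 0.0812

0.0812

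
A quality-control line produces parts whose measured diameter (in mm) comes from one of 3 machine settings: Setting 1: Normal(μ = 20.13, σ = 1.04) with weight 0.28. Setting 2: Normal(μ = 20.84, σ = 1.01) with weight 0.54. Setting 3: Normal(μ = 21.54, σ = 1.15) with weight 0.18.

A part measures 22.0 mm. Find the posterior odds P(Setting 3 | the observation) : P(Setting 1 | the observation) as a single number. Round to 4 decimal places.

2.7025

The posterior odds equal the prior odds times the likelihood ratio: (π_i/π_j)·(f_i(x)/f_j(x)).
Component likelihoods at x = 22.0 mm:
  f_1 = (1/(1.04·√(2π)))·exp(−(22.0−20.13)²/(2·1.04²)) = 0.383598·exp(-1.61654) = 0.0761767
  f_2 = (1/(1.01·√(2π)))·exp(−(22.0−20.84)²/(2·1.01²)) = 0.394992·exp(-0.65954) = 0.204246
  f_3 = (1/(1.15·√(2π)))·exp(−(22.0−21.54)²/(2·1.15²)) = 0.346906·exp(-0.08000) = 0.320235
Posterior odds = (π_3·f_3) / (π_1·f_1) = (0.18·0.320235) / (0.28·0.0761767) = 0.0576423 / 0.0213295 ≈ 2.7025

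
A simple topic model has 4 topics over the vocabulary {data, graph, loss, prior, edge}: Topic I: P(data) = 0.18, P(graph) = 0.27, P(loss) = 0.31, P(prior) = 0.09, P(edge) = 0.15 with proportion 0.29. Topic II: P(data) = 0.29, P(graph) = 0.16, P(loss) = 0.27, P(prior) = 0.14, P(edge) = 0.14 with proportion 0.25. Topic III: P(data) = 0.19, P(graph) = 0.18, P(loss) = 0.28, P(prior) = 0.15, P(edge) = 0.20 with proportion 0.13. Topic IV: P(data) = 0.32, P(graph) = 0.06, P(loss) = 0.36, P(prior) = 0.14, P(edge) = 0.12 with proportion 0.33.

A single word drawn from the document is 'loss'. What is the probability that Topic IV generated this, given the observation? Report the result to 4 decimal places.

0.3800

Apply Bayes' rule: the posterior for each component is proportional to its prior times its likelihood at x.
Evaluate each component's likelihood at the observed value:
  L_I = P(loss | comp) = 0.31
  L_II = P(loss | comp) = 0.27
  L_III = P(loss | comp) = 0.28
  L_IV = P(loss | comp) = 0.36
Multiply by the mixture weights:
  π_I·L_I = 0.29 × 0.31 = 0.0899
  π_II·L_II = 0.25 × 0.27 = 0.0675
  π_III·L_III = 0.13 × 0.28 = 0.0364
  π_IV·L_IV = 0.33 × 0.36 = 0.1188
Evidence: 0.0899 + 0.0675 + 0.0364 + 0.1188 = 0.3126
So the posterior for Topic IV is 0.1188 / 0.3126 ≈ 0.3800.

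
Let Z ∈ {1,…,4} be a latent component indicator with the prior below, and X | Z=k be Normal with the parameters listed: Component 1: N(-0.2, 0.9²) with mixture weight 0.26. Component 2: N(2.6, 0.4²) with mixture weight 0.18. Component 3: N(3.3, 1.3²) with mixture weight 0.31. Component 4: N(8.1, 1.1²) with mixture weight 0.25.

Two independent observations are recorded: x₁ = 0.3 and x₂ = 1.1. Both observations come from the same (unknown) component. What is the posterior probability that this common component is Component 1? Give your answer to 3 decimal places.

0.969

The responsibility of component k is π_k f_k(x) divided by Σ_j π_j f_j(x).
Since both observations come from the same component, the likelihood for component k is f_k(x₁)·f_k(x₂).
  L_1 = [0.37988] × [0.156173] = 0.0593272
  L_2 = [6.59811e-08] × [0.000881489] = 5.81616e-11
  L_3 = [0.0214073] × [0.0732955] = 0.00156906
  L_4 = [4.37662e-12] × [5.8338e-10] = 2.55323e-21
Prior × likelihood for each component:
  π_1·L_1 = 0.26 × 0.0593272 = 0.0154251
  π_2·L_2 = 0.18 × 5.81616e-11 = 1.04691e-11
  π_3·L_3 = 0.31 × 0.00156906 = 0.000486408
  π_4·L_4 = 0.25 × 2.55323e-21 = 6.38308e-22
Evidence: 0.0154251 + 1.04691e-11 + 0.000486408 + 6.38308e-22 = 0.0159115
So the posterior for Component 1 is 0.0154251 / 0.0159115 ≈ 0.969.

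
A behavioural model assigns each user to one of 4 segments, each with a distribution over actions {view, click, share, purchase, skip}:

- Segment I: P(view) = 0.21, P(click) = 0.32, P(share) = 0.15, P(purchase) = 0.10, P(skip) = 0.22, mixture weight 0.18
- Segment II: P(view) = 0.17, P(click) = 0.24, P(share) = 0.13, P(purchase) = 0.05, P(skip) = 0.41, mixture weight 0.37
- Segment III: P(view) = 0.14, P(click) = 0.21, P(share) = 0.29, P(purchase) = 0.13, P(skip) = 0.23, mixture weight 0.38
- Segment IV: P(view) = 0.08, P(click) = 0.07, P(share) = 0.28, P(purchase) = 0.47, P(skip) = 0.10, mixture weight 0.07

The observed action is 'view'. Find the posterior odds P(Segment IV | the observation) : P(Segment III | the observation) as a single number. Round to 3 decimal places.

Since P(k|x) ∝ π_k f_k(x), the posterior odds are π_i f_i(x) / (π_j f_j(x)).
Categorical probabilities:
  f_I = P(view | comp) = 0.21
  f_II = P(view | comp) = 0.17
  f_III = P(view | comp) = 0.14
  f_IV = P(view | comp) = 0.08
0.0056 / 0.0532 ≈ 0.105

0.105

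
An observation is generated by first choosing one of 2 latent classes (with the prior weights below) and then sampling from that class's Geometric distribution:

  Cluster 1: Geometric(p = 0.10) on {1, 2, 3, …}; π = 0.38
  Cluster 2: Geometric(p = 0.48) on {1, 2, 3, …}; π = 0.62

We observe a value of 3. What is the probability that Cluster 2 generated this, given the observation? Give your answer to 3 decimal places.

0.723

By Bayes' theorem, P(k | x) = π_k f_k(x) / Σ_j π_j f_j(x).
Component likelihoods at x = 3:
  L_1 = 0.10·(1−0.10)^2 = 0.10·0.81 = 0.081
  L_2 = 0.48·(1−0.48)^2 = 0.48·0.2704 = 0.129792
Weight by the priors:
  π_1·L_1 = 0.38 × 0.081 = 0.03078
  π_2·L_2 = 0.62 × 0.129792 = 0.080471
Denominator: 0.03078 + 0.080471 = 0.111251
So the posterior for Cluster 2 is 0.080471 / 0.111251 ≈ 0.723.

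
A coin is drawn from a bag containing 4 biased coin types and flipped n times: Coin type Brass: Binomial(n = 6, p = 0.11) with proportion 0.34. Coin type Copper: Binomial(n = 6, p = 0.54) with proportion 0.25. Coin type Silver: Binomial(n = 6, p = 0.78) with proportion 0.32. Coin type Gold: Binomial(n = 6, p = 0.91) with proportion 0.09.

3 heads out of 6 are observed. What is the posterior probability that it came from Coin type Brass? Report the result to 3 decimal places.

By Bayes' theorem, P(k | x) = π_k f_k(x) / Σ_j π_j f_j(x).
Component likelihoods at x = 3 heads out of 6:
  L_Brass = 0.0187663
  L_Copper = 0.306538
  L_Silver = 0.101061
  L_Gold = 0.0109871
Unnormalised posteriors:
  π_Brass·L_Brass = 0.34 × 0.0187663 = 0.00638053
  π_Copper·L_Copper = 0.25 × 0.306538 = 0.0766346
  π_Silver·L_Silver = 0.32 × 0.101061 = 0.0323394
  π_Gold·L_Gold = 0.09 × 0.0109871 = 0.000988836
Sum: 0.00638053 + 0.0766346 + 0.0323394 + 0.000988836 = 0.116343
So the posterior for Coin type Brass is 0.00638053 / 0.116343 ≈ 0.055.

0.055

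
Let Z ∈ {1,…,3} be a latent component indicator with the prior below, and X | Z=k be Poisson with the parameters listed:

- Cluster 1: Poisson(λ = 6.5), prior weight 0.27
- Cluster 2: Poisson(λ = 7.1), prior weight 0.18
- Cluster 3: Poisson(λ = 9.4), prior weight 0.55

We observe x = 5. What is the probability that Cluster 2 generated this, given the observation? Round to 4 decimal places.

Apply Bayes' rule: the posterior for each component is proportional to its prior times its likelihood at x.
Evaluate each component's likelihood at the observed value:
  f_1 = e^(−6.5)·6.5^5/5! = 0.145369
  f_2 = e^(−7.1)·7.1^5/5! = 0.124057
  f_3 = e^(−9.4)·9.4^5/5! = 0.0505929
Multiply by the mixture weights:
  π_1·f_1 = 0.27 × 0.145369 = 0.0392496
  π_2·f_2 = 0.18 × 0.124057 = 0.0223302
  π_3·f_3 = 0.55 × 0.0505929 = 0.0278261
Normaliser: 0.0392496 + 0.0223302 + 0.0278261 = 0.0894059
So the posterior for Cluster 2 is 0.0223302 / 0.0894059 ≈ 0.2498.

0.2498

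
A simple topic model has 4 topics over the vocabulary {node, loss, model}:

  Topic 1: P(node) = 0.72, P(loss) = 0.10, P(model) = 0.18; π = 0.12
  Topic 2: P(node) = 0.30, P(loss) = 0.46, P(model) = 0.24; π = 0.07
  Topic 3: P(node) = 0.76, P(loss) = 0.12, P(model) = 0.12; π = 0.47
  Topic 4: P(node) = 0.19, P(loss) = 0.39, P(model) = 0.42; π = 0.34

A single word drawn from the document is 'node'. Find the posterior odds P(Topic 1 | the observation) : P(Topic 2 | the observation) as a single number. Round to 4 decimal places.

Posterior odds = (P(Z=i) f_i(x)) / (P(Z=j) f_j(x)); the normalising sum cancels.
Evaluate each component's likelihood at the observed value:
  f_1 = 0.72
  f_2 = 0.3
  f_3 = 0.76
  f_4 = 0.19
0.0864 / 0.021 ≈ 4.1143

4.1143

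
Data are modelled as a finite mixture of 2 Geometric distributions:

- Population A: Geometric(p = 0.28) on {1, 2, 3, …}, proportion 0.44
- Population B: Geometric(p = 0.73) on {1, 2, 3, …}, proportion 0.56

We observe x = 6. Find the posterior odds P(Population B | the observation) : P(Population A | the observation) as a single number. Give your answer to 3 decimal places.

0.025

Posterior odds = (π_i f_i(x)) / (π_j f_j(x)); the normalising sum cancels.
Component likelihoods at x = 6:
  p_A = 0.28·(1−0.28)^5 = 0.28·0.193492 = 0.0541777
  p_B = 0.73·(1−0.73)^5 = 0.73·0.00143489 = 0.00104747
0.000586583 / 0.0238382 ≈ 0.025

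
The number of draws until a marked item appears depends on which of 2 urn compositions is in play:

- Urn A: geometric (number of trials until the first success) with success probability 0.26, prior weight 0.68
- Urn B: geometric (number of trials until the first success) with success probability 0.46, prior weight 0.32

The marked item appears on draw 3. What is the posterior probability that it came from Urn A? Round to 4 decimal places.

By Bayes' theorem, P(k | x) = P(Z=k) f_k(x) / Σ_j P(Z=j) f_j(x).
Component likelihoods at x = 3:
  f_A = 0.26·(1−0.26)^2 = 0.26·0.5476 = 0.142376
  f_B = 0.46·(1−0.46)^2 = 0.46·0.2916 = 0.134136
Multiply by the mixture weights:
  P(Z=A)·f_A = 0.68 × 0.142376 = 0.0968157
  P(Z=B)·f_B = 0.32 × 0.134136 = 0.0429235
Sum: 0.0968157 + 0.0429235 = 0.139739
Responsibility of Urn A: 0.0968157 / 0.139739 ≈ 0.6928

0.6928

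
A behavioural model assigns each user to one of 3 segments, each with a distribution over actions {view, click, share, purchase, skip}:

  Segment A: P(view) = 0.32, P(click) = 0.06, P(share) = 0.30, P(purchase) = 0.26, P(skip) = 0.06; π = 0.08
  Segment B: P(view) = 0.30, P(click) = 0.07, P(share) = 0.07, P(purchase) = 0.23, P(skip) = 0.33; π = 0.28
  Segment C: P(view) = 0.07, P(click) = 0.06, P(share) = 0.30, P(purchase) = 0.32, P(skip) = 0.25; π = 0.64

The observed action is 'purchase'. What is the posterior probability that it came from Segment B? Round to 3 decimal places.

0.222

P(component k | x) = π_k·f_k(x) / marginal(x), where marginal(x) = Σ_j π_j·f_j(x).
Component likelihoods at x = 'purchase':
  L_A = P(purchase | comp) = 0.26
  L_B = P(purchase | comp) = 0.23
  L_C = P(purchase | comp) = 0.32
Weight by the priors:
  π_A·L_A = 0.08 × 0.26 = 0.0208
  π_B·L_B = 0.28 × 0.23 = 0.0644
  π_C·L_C = 0.64 × 0.32 = 0.2048
Normaliser: 0.0208 + 0.0644 + 0.2048 = 0.29
P(Segment B | the observation) = 0.0644 / 0.29 ≈ 0.222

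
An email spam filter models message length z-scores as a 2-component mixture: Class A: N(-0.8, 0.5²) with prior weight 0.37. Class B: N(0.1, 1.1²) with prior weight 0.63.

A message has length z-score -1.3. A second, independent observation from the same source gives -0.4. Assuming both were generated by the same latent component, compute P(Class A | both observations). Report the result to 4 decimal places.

0.7573

By Bayes' theorem, P(k | x) = π_k f_k(x) / Σ_j π_j f_j(x).
Since both observations come from the same component, the likelihood for component k is f_k(x₁)·f_k(x₂).
  L_A = [(1/(0.5·√(2π)))·exp(−(-1.3−-0.8)²/(2·0.5²)) = 0.797885·exp(-0.50000) = 0.483941] × [0.579383] = 0.280387
  L_B = [(1/(1.1·√(2π)))·exp(−(-1.3−0.1)²/(2·1.1²)) = 0.362675·exp(-0.80992) = 0.161352] × [0.327079] = 0.0527748
Weight by the priors:
  π_A·L_A = 0.37 × 0.280387 = 0.103743
  π_B·L_B = 0.63 × 0.0527748 = 0.0332482
Marginal: 0.103743 + 0.0332482 = 0.136992
Responsibility of Class A: 0.103743 / 0.136992 ≈ 0.7573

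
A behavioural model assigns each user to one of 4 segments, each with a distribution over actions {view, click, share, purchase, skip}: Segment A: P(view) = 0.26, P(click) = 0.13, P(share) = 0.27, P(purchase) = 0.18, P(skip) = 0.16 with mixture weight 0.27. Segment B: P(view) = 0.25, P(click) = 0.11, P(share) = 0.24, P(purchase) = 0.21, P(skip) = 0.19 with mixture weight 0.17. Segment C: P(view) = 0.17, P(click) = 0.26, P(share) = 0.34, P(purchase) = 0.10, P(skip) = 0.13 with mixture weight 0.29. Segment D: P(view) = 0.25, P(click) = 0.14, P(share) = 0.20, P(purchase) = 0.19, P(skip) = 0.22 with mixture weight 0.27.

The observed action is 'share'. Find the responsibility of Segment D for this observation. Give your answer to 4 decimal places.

Apply Bayes' rule: the posterior for each component is proportional to its prior times its likelihood at x.
Component likelihoods at x = 'share':
  L_A = P(share | comp) = 0.27
  L_B = P(share | comp) = 0.24
  L_C = P(share | comp) = 0.34
  L_D = P(share | comp) = 0.20
Multiply by the mixture weights:
  π_A·L_A = 0.27 × 0.27 = 0.0729
  π_B·L_B = 0.17 × 0.24 = 0.0408
  π_C·L_C = 0.29 × 0.34 = 0.0986
  π_D·L_D = 0.27 × 0.2 = 0.054
Evidence: 0.0729 + 0.0408 + 0.0986 + 0.054 = 0.2663
So the posterior for Segment D is 0.054 / 0.2663 ≈ 0.2028.

0.2028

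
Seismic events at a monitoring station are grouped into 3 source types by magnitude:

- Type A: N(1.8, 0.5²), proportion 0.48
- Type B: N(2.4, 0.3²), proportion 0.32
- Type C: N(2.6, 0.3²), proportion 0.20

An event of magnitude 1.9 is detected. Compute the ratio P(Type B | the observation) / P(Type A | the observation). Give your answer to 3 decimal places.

0.283

Since P(k|x) ∝ π_k f_k(x), the posterior odds are π_i f_i(x) / (π_j f_j(x)).
Evaluate each component's likelihood at the observed value:
  f_A = 0.782085
  f_B = 0.33159
  f_C = 0.0874063
0.106109 / 0.375401 ≈ 0.283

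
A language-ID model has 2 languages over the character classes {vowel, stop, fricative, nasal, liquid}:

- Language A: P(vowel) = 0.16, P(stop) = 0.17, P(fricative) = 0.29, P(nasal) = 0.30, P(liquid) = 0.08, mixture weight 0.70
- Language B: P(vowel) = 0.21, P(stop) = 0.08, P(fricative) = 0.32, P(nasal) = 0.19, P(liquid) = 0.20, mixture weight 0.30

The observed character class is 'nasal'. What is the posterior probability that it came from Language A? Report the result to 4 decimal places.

P(component k | x) = π_k·f_k(x) / marginal(x), where marginal(x) = Σ_j π_j·f_j(x).
Evaluate each component's likelihood at the observed value:
  L_A = P(nasal | comp) = 0.30
  L_B = P(nasal | comp) = 0.19
Unnormalised posteriors:
  π_A·L_A = 0.70 × 0.3 = 0.21
  π_B·L_B = 0.30 × 0.19 = 0.057
Marginal: 0.21 + 0.057 = 0.267
So the posterior for Language A is 0.21 / 0.267 ≈ 0.7865.

0.7865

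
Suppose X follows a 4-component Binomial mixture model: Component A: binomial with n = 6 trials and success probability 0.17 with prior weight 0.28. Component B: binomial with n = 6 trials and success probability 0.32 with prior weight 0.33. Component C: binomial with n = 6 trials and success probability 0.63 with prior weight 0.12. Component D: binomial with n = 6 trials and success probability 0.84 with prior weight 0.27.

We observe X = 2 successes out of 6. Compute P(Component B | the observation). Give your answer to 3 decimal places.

P(component k | x) = P(Z=k)·f_k(x) / marginal(x), where marginal(x) = Σ_j P(Z=j)·f_j(x).
Component likelihoods at x = 2 successes out of 6:
  f_A = 0.205732
  f_B = 0.328418
  f_C = 0.111578
  f_D = 0.00693633
Unnormalised posteriors:
  P(Z=A)·f_A = 0.28 × 0.205732 = 0.0576049
  P(Z=B)·f_B = 0.33 × 0.328418 = 0.108378
  P(Z=C)·f_C = 0.12 × 0.111578 = 0.0133894
  P(Z=D)·f_D = 0.27 × 0.00693633 = 0.00187281
Denominator: 0.0576049 + 0.108378 + 0.0133894 + 0.00187281 = 0.181245
Responsibility of Component B: 0.108378 / 0.181245 ≈ 0.598

0.598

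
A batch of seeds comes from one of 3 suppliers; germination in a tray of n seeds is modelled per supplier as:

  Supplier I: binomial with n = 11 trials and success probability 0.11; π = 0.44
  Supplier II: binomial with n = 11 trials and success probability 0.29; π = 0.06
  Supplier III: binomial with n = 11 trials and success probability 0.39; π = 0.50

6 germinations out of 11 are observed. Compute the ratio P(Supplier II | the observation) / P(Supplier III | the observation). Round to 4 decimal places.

0.0433

Since P(k|x) ∝ P(Z=k) f_k(x), the posterior odds are P(Z=i) f_i(x) / (P(Z=j) f_j(x)).
Component likelihoods at x = 6 germinations out of 11:
  L_I = C(11,6)·0.11^6·0.89^5 = 462·1.77156e-06·0.558406 = 0.000457034
  L_II = C(11,6)·0.29^6·0.71^5 = 462·0.000594823·0.180423 = 0.0495817
  L_III = C(11,6)·0.39^6·0.61^5 = 462·0.00351874·0.0844596 = 0.137303
0.0029749 / 0.0686513 ≈ 0.0433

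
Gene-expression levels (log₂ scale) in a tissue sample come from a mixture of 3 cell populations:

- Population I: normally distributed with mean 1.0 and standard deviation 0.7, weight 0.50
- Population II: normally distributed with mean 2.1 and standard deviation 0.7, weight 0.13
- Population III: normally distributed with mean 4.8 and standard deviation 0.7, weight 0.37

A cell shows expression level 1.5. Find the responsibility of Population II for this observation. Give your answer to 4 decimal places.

0.1886

Posterior ∝ prior × likelihood, so P(k | x) ∝ π_k f_k(x); normalise over all components.
Evaluate each component's likelihood at the observed value:
  f_I = (1/(0.7·√(2π)))·exp(−(1.5−1.0)²/(2·0.7²)) = 0.569918·exp(-0.25510) = 0.441593
  f_II = (1/(0.7·√(2π)))·exp(−(1.5−2.1)²/(2·0.7²)) = 0.569918·exp(-0.36735) = 0.394707
  f_III = (1/(0.7·√(2π)))·exp(−(1.5−4.8)²/(2·0.7²)) = 0.569918·exp(-11.11224) = 8.50796e-06
Multiply by the mixture weights:
  π_I·f_I = 0.50 × 0.441593 = 0.220797
  π_II·f_II = 0.13 × 0.394707 = 0.051312
  π_III·f_III = 0.37 × 8.50796e-06 = 3.14794e-06
Normaliser: 0.220797 + 0.051312 + 3.14794e-06 = 0.272112
P(Population II | x) = 0.051312 / 0.272112 ≈ 0.1886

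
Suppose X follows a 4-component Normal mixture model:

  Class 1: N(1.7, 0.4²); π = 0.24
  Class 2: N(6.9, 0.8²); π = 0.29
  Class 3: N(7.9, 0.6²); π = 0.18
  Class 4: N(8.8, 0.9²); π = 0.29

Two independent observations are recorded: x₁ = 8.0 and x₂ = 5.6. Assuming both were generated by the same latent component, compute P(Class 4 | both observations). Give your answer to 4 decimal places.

The responsibility of component k is w_k f_k(x) divided by Σ_j w_j f_j(x).
Since both observations come from the same component, the likelihood for component k is f_k(x₁)·f_k(x₂).
  p_1 = [(1/(0.4·√(2π)))·exp(−(8.0−1.7)²/(2·0.4²)) = 0.997356·exp(-124.03125) = 1.35757e-54] × [2.27138e-21] = 3.08356e-75
  p_2 = [(1/(0.8·√(2π)))·exp(−(8.0−6.9)²/(2·0.8²)) = 0.498678·exp(-0.94531) = 0.193765] × [0.133173] = 0.0258043
  p_3 = [(1/(0.6·√(2π)))·exp(−(8.0−7.9)²/(2·0.6²)) = 0.664904·exp(-0.01389) = 0.655733] × [0.000428451] = 0.000280949
  p_4 = [(1/(0.9·√(2π)))·exp(−(8.0−8.8)²/(2·0.9²)) = 0.443269·exp(-0.39506) = 0.298603] × [0.000797072] = 0.000238008
Unnormalised posteriors:
  w_1·p_1 = 0.24 × 3.08356e-75 = 7.40056e-76
  w_2·p_2 = 0.29 × 0.0258043 = 0.00748324
  w_3·p_3 = 0.18 × 0.000280949 = 5.05708e-05
  w_4·p_4 = 0.29 × 0.000238008 = 6.90224e-05
Denominator: 7.40056e-76 + 0.00748324 + 5.05708e-05 + 6.90224e-05 = 0.00760283
So the posterior for Class 4 is 6.90224e-05 / 0.00760283 ≈ 0.0091.

0.0091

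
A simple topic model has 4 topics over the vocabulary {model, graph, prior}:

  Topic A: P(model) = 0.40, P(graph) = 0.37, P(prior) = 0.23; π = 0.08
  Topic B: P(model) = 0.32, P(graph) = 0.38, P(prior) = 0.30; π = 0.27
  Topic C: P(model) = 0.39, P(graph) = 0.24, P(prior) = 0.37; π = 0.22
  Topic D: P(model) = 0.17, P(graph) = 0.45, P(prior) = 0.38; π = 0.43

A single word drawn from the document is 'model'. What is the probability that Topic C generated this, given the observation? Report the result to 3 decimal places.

0.309

The responsibility of component k is π_k f_k(x) divided by Σ_j π_j f_j(x).
Evaluate each component's likelihood at the observed value:
  f_A = P(model | comp) = 0.40
  f_B = P(model | comp) = 0.32
  f_C = P(model | comp) = 0.39
  f_D = P(model | comp) = 0.17
Multiply by the mixture weights:
  π_A·f_A = 0.08 × 0.4 = 0.032
  π_B·f_B = 0.27 × 0.32 = 0.0864
  π_C·f_C = 0.22 × 0.39 = 0.0858
  π_D·f_D = 0.43 × 0.17 = 0.0731
Evidence: 0.032 + 0.0864 + 0.0858 + 0.0731 = 0.2773
P(Topic C | the observation) = 0.0858 / 0.2773 ≈ 0.309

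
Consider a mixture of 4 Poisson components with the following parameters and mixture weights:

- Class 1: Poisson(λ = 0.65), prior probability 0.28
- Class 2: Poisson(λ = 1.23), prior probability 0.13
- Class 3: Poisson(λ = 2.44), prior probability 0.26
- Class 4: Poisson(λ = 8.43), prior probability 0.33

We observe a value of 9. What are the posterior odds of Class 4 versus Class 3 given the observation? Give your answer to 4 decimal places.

The posterior odds equal the prior odds times the likelihood ratio: (π_i/π_j)·(f_i(x)/f_j(x)).
Evaluate each component's likelihood at the observed value:
  f_1 = e^(−0.65)·0.65^9/9! = 2.97965e-08
  f_2 = e^(−1.23)·1.23^9/9! = 5.1904e-06
  f_3 = e^(−2.44)·2.44^9/9! = 0.00073632
  f_4 = e^(−8.43)·8.43^9/9! = 0.129295
Odds = (0.33/0.26) × (0.129295/0.00073632) = 1.26923 × 175.596 ≈ 222.8724

222.8724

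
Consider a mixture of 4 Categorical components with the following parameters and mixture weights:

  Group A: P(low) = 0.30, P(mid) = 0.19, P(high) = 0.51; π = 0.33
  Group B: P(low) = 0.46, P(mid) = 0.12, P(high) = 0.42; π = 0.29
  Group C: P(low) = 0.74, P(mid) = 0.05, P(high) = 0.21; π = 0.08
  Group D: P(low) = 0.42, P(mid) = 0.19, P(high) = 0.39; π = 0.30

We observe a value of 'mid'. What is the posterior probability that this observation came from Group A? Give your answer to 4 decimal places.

0.3956

By Bayes' theorem, P(k | x) = π_k f_k(x) / Σ_j π_j f_j(x).
Evaluate each component's likelihood at the observed value:
  L_A = P(mid | comp) = 0.19
  L_B = P(mid | comp) = 0.12
  L_C = P(mid | comp) = 0.05
  L_D = P(mid | comp) = 0.19
Weight by the priors:
  π_A·L_A = 0.33 × 0.19 = 0.0627
  π_B·L_B = 0.29 × 0.12 = 0.0348
  π_C·L_C = 0.08 × 0.05 = 0.004
  π_D·L_D = 0.30 × 0.19 = 0.057
Normaliser: 0.0627 + 0.0348 + 0.004 + 0.057 = 0.1585
P(Group A | the observation) = 0.0627 / 0.1585 ≈ 0.3956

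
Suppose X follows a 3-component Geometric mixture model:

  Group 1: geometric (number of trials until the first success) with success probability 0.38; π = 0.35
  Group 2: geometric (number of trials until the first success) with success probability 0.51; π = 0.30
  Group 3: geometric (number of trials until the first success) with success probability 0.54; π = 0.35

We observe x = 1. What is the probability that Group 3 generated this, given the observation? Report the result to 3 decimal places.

0.398

By Bayes' theorem, P(k | x) = w_k f_k(x) / Σ_j w_j f_j(x).
Geometric probabilities:
  L_1 = 0.38·(1−0.38)^0 = 0.38·1 = 0.38
  L_2 = 0.51·(1−0.51)^0 = 0.51·1 = 0.51
  L_3 = 0.54·(1−0.54)^0 = 0.54·1 = 0.54
Unnormalised posteriors:
  w_1·L_1 = 0.35 × 0.38 = 0.133
  w_2·L_2 = 0.30 × 0.51 = 0.153
  w_3·L_3 = 0.35 × 0.54 = 0.189
Sum: 0.133 + 0.153 + 0.189 = 0.475
P(Group 3 | 1) ≈ 0.398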